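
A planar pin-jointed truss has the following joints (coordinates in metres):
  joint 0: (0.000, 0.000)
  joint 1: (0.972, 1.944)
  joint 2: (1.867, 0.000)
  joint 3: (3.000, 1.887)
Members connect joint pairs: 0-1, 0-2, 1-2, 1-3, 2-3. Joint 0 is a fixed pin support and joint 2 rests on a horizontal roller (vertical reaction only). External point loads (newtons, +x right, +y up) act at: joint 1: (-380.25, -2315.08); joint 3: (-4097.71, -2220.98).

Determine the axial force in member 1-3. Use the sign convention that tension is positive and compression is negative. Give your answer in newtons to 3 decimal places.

-2719.380

N=4 nodes, M=5 members, R=3 reactions → 2N=8, M+R=8
member 0 (0-1): L=2.1735, (cx,cy)=(0.4472,0.8944)
member 1 (0-2): L=1.8670, (cx,cy)=(1.0000,0.0000)
member 2 (1-2): L=2.1401, (cx,cy)=(0.4182,-0.9084)
member 3 (1-3): L=2.0288, (cx,cy)=(0.9996,-0.0281)
member 4 (2-3): L=2.2010, (cx,cy)=(0.5148,0.8573)
solve A·x = −loads:
  F[0-1] = -4807.0138 N (compression)
  F[0-2] = -2328.1981 N (compression)
  F[1-2] = +2268.7657 N (tension)
  F[1-3] = -2719.3802 N (compression)
  F[2-3] = -2679.6862 N (compression)
  Rx@0 = +4477.9600 N
  Ry@0 = +4299.5239 N
  Ry@2 = +236.5361 N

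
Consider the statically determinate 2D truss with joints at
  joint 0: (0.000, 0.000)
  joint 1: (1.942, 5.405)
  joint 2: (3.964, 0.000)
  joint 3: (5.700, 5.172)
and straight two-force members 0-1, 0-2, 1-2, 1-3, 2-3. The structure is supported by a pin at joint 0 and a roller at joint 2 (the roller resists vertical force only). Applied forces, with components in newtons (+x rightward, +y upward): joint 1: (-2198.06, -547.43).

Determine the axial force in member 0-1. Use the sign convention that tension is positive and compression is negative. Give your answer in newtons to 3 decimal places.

-3481.403

N=4 nodes, M=5 members, R=3 reactions → 2N=8, M+R=8
member 0 (0-1): L=5.7433, (cx,cy)=(0.3381,0.9411)
member 1 (0-2): L=3.9640, (cx,cy)=(1.0000,0.0000)
member 2 (1-2): L=5.7708, (cx,cy)=(0.3504,-0.9366)
member 3 (1-3): L=3.7652, (cx,cy)=(0.9981,-0.0619)
member 4 (2-3): L=5.4556, (cx,cy)=(0.3182,0.9480)
solve A·x = −loads:
  F[0-1] = -3481.4028 N (compression)
  F[0-2] = -1020.8805 N (compression)
  F[1-2] = +2913.6155 N (tension)
  F[1-3] = +0.0000 N (tension)
  F[2-3] = -0.0000 N (compression)
  Rx@0 = +2198.0600 N
  Ry@0 = +3276.3415 N
  Ry@2 = -2728.9115 N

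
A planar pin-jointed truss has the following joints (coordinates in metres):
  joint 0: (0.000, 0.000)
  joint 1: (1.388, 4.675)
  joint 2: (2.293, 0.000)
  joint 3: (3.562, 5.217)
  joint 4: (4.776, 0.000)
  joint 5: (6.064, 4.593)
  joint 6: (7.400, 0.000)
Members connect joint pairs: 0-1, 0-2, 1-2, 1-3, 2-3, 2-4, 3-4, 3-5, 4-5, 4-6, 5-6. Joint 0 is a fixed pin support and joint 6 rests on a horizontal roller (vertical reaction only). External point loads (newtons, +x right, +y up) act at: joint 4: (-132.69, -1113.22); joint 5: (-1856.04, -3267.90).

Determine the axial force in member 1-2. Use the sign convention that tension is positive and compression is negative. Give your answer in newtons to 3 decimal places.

N=7 nodes, M=11 members, R=3 reactions → 2N=14, M+R=14
member 0 (0-1): L=4.8767, (cx,cy)=(0.2846,0.9586)
member 1 (0-2): L=2.2930, (cx,cy)=(1.0000,0.0000)
member 2 (1-2): L=4.7618, (cx,cy)=(0.1901,-0.9818)
member 3 (1-3): L=2.2405, (cx,cy)=(0.9703,0.2419)
member 4 (2-3): L=5.3691, (cx,cy)=(0.2364,0.9717)
member 5 (2-4): L=2.4830, (cx,cy)=(1.0000,0.0000)
member 6 (3-4): L=5.3564, (cx,cy)=(0.2266,-0.9740)
member 7 (3-5): L=2.5786, (cx,cy)=(0.9703,-0.2420)
member 8 (4-5): L=4.7702, (cx,cy)=(0.2700,0.9629)
member 9 (4-6): L=2.6240, (cx,cy)=(1.0000,0.0000)
member 10 (5-6): L=4.7834, (cx,cy)=(0.2793,-0.9602)
solve A·x = −loads:
  F[0-1] = -2228.9154 N (compression)
  F[0-2] = -1354.3386 N (compression)
  F[1-2] = +1922.5160 N (tension)
  F[1-3] = -1030.3767 N (compression)
  F[2-3] = -1942.5113 N (compression)
  F[2-4] = -529.8400 N (compression)
  F[3-4] = +2725.5673 N (tension)
  F[3-5] = -2140.2365 N (compression)
  F[4-5] = -1600.8820 N (compression)
  F[4-6] = +652.8426 N (tension)
  F[5-6] = -2337.4118 N (compression)
  Rx@0 = +1988.7300 N
  Ry@0 = +2136.7291 N
  Ry@6 = +2244.3909 N

1922.516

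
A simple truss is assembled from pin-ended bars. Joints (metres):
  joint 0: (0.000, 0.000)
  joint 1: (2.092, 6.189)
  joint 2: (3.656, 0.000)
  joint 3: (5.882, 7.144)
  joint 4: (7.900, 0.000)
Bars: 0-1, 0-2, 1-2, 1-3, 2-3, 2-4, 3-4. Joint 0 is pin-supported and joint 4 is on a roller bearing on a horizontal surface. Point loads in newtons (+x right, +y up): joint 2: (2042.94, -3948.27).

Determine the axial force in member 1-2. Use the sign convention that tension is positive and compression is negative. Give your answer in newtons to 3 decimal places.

1881.596

N=5 nodes, M=7 members, R=3 reactions → 2N=10, M+R=10
member 0 (0-1): L=6.5330, (cx,cy)=(0.3202,0.9473)
member 1 (0-2): L=3.6560, (cx,cy)=(1.0000,0.0000)
member 2 (1-2): L=6.3836, (cx,cy)=(0.2450,-0.9695)
member 3 (1-3): L=3.9085, (cx,cy)=(0.9697,0.2443)
member 4 (2-3): L=7.4828, (cx,cy)=(0.2975,0.9547)
member 5 (2-4): L=4.2440, (cx,cy)=(1.0000,0.0000)
member 6 (3-4): L=7.4235, (cx,cy)=(0.2718,-0.9623)
solve A·x = −loads:
  F[0-1] = -2238.9675 N (compression)
  F[0-2] = +2759.9023 N (tension)
  F[1-2] = +1881.5965 N (tension)
  F[1-3] = -1214.7827 N (compression)
  F[2-3] = +2224.7417 N (tension)
  F[2-4] = +516.1378 N (tension)
  F[3-4] = -1898.6984 N (compression)
  Rx@0 = -2042.9400 N
  Ry@0 = +2121.0706 N
  Ry@4 = +1827.1994 N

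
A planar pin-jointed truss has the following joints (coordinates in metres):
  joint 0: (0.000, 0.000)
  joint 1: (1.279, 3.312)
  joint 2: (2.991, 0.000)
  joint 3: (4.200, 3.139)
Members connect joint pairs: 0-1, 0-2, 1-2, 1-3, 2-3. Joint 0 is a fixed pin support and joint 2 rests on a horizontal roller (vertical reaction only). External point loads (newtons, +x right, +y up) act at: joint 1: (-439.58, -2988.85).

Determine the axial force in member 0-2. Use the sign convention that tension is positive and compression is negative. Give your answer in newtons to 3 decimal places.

409.042

N=4 nodes, M=5 members, R=3 reactions → 2N=8, M+R=8
member 0 (0-1): L=3.5504, (cx,cy)=(0.3602,0.9329)
member 1 (0-2): L=2.9910, (cx,cy)=(1.0000,0.0000)
member 2 (1-2): L=3.7283, (cx,cy)=(0.4592,-0.8883)
member 3 (1-3): L=2.9261, (cx,cy)=(0.9983,-0.0591)
member 4 (2-3): L=3.3638, (cx,cy)=(0.3594,0.9332)
solve A·x = −loads:
  F[0-1] = -2355.6909 N (compression)
  F[0-2] = +409.0419 N (tension)
  F[1-2] = -890.7912 N (compression)
  F[1-3] = -0.0000 N (compression)
  F[2-3] = +0.0000 N (tension)
  Rx@0 = +439.5800 N
  Ry@0 = +2197.5260 N
  Ry@2 = +791.3240 N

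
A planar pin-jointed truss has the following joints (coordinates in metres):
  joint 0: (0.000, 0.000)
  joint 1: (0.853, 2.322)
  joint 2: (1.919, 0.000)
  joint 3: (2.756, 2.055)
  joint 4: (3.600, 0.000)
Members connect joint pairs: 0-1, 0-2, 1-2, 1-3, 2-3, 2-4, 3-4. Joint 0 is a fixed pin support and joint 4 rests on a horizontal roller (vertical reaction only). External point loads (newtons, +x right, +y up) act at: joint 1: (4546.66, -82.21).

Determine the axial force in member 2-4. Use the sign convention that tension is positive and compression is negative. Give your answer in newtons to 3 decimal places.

N=5 nodes, M=7 members, R=3 reactions → 2N=10, M+R=10
member 0 (0-1): L=2.4737, (cx,cy)=(0.3448,0.9387)
member 1 (0-2): L=1.9190, (cx,cy)=(1.0000,0.0000)
member 2 (1-2): L=2.5550, (cx,cy)=(0.4172,-0.9088)
member 3 (1-3): L=1.9216, (cx,cy)=(0.9903,-0.1389)
member 4 (2-3): L=2.2189, (cx,cy)=(0.3772,0.9261)
member 5 (2-4): L=1.6810, (cx,cy)=(1.0000,0.0000)
member 6 (3-4): L=2.2216, (cx,cy)=(0.3799,-0.9250)
solve A·x = −loads:
  F[0-1] = +3057.3831 N (tension)
  F[0-2] = +3492.3987 N (tension)
  F[1-2] = -2895.6483 N (compression)
  F[1-3] = -2306.6483 N (compression)
  F[2-3] = +2841.4886 N (tension)
  F[2-4] = +1212.4337 N (tension)
  F[3-4] = -3191.3542 N (compression)
  Rx@0 = -4546.6600 N
  Ry@0 = -2869.8649 N
  Ry@4 = +2952.0749 N

1212.434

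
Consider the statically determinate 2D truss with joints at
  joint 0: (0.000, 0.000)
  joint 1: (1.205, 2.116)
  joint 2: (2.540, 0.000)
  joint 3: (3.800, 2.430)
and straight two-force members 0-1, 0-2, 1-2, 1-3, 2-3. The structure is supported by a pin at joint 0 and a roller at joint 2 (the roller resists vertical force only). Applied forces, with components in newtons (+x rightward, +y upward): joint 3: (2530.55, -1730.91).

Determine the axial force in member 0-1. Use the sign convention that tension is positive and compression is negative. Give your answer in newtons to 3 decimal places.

3774.101

N=4 nodes, M=5 members, R=3 reactions → 2N=8, M+R=8
member 0 (0-1): L=2.4351, (cx,cy)=(0.4949,0.8690)
member 1 (0-2): L=2.5400, (cx,cy)=(1.0000,0.0000)
member 2 (1-2): L=2.5019, (cx,cy)=(0.5336,-0.8457)
member 3 (1-3): L=2.6139, (cx,cy)=(0.9928,0.1201)
member 4 (2-3): L=2.7372, (cx,cy)=(0.4603,0.8878)
solve A·x = −loads:
  F[0-1] = +3774.1009 N (tension)
  F[0-2] = +662.9141 N (tension)
  F[1-2] = -3354.4739 N (compression)
  F[1-3] = +3684.2178 N (tension)
  F[2-3] = -2448.2886 N (compression)
  Rx@0 = -2530.5500 N
  Ry@0 = -3279.5996 N
  Ry@2 = +5010.5096 N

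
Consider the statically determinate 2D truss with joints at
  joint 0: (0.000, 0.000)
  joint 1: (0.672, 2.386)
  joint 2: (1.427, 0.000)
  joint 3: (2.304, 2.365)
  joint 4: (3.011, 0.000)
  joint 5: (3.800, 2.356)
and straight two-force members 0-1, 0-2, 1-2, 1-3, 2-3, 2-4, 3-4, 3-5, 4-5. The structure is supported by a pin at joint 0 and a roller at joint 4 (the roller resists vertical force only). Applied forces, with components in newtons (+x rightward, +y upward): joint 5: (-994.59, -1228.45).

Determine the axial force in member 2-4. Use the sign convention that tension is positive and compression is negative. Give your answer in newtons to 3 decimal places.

-550.031

N=6 nodes, M=9 members, R=3 reactions → 2N=12, M+R=12
member 0 (0-1): L=2.4788, (cx,cy)=(0.2711,0.9626)
member 1 (0-2): L=1.4270, (cx,cy)=(1.0000,0.0000)
member 2 (1-2): L=2.5026, (cx,cy)=(0.3017,-0.9534)
member 3 (1-3): L=1.6321, (cx,cy)=(0.9999,-0.0129)
member 4 (2-3): L=2.5224, (cx,cy)=(0.3477,0.9376)
member 5 (2-4): L=1.5840, (cx,cy)=(1.0000,0.0000)
member 6 (3-4): L=2.4684, (cx,cy)=(0.2864,-0.9581)
member 7 (3-5): L=1.4960, (cx,cy)=(1.0000,-0.0060)
member 8 (4-5): L=2.4846, (cx,cy)=(0.3176,0.9482)
solve A·x = −loads:
  F[0-1] = -474.0824 N (compression)
  F[0-2] = -866.0681 N (compression)
  F[1-2] = +482.3282 N (tension)
  F[1-3] = -274.0562 N (compression)
  F[2-3] = -490.4548 N (compression)
  F[2-4] = -550.0309 N (compression)
  F[3-4] = +479.9378 N (tension)
  F[3-5] = -582.0327 N (compression)
  F[4-5] = -1299.1984 N (compression)
  Rx@0 = +994.5900 N
  Ry@0 = +456.3291 N
  Ry@4 = +772.1209 N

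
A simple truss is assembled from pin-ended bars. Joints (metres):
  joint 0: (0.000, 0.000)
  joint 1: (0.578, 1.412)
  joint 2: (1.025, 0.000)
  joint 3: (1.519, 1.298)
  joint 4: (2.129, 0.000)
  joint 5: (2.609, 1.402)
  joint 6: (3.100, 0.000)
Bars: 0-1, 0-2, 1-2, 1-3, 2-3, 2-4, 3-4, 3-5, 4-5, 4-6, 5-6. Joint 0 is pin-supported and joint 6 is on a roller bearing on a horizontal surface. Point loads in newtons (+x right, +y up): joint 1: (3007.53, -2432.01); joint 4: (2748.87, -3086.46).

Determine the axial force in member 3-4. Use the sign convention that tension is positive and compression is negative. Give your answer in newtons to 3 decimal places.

N=7 nodes, M=11 members, R=3 reactions → 2N=14, M+R=14
member 0 (0-1): L=1.5257, (cx,cy)=(0.3788,0.9255)
member 1 (0-2): L=1.0250, (cx,cy)=(1.0000,0.0000)
member 2 (1-2): L=1.4811, (cx,cy)=(0.3018,-0.9534)
member 3 (1-3): L=0.9479, (cx,cy)=(0.9927,-0.1203)
member 4 (2-3): L=1.3888, (cx,cy)=(0.3557,0.9346)
member 5 (2-4): L=1.1040, (cx,cy)=(1.0000,0.0000)
member 6 (3-4): L=1.4342, (cx,cy)=(0.4253,-0.9050)
member 7 (3-5): L=1.0950, (cx,cy)=(0.9955,0.0950)
member 8 (4-5): L=1.4819, (cx,cy)=(0.3239,0.9461)
member 9 (4-6): L=0.9710, (cx,cy)=(1.0000,0.0000)
member 10 (5-6): L=1.4855, (cx,cy)=(0.3305,-0.9438)
solve A·x = −loads:
  F[0-1] = -1702.3205 N (compression)
  F[0-2] = +6401.3020 N (tension)
  F[1-2] = -451.6676 N (compression)
  F[1-3] = -3541.8229 N (compression)
  F[2-3] = +460.7368 N (tension)
  F[2-4] = +6101.1021 N (tension)
  F[3-4] = -1244.0715 N (compression)
  F[3-5] = -2835.9161 N (compression)
  F[4-5] = +4452.4347 N (tension)
  F[4-6] = +1380.9059 N (tension)
  F[5-6] = -4177.8491 N (compression)
  Rx@0 = -5756.4000 N
  Ry@0 = +1575.4353 N
  Ry@6 = +3943.0347 N

-1244.071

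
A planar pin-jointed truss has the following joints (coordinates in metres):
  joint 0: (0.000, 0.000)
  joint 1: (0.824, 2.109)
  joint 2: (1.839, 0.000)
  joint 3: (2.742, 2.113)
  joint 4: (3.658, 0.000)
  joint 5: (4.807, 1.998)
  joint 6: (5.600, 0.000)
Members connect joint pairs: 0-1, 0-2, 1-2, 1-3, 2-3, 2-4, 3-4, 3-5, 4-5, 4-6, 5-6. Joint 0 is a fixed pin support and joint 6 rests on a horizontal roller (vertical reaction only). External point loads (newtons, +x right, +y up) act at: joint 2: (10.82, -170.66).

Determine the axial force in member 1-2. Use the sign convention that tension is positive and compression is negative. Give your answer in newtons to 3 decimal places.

N=7 nodes, M=11 members, R=3 reactions → 2N=14, M+R=14
member 0 (0-1): L=2.2643, (cx,cy)=(0.3639,0.9314)
member 1 (0-2): L=1.8390, (cx,cy)=(1.0000,0.0000)
member 2 (1-2): L=2.3405, (cx,cy)=(0.4337,-0.9011)
member 3 (1-3): L=1.9180, (cx,cy)=(1.0000,0.0021)
member 4 (2-3): L=2.2979, (cx,cy)=(0.3930,0.9195)
member 5 (2-4): L=1.8190, (cx,cy)=(1.0000,0.0000)
member 6 (3-4): L=2.3030, (cx,cy)=(0.3977,-0.9175)
member 7 (3-5): L=2.0682, (cx,cy)=(0.9985,-0.0556)
member 8 (4-5): L=2.3048, (cx,cy)=(0.4985,0.8669)
member 9 (4-6): L=1.9420, (cx,cy)=(1.0000,0.0000)
member 10 (5-6): L=2.1496, (cx,cy)=(0.3689,-0.9295)
solve A·x = −loads:
  F[0-1] = -123.0541 N (compression)
  F[0-2] = +55.6014 N (tension)
  F[1-2] = +126.9685 N (tension)
  F[1-3] = -99.8430 N (compression)
  F[2-3] = +61.1731 N (tension)
  F[2-4] = +75.8033 N (tension)
  F[3-4] = -57.8793 N (compression)
  F[3-5] = -52.8641 N (compression)
  F[4-5] = +61.2590 N (tension)
  F[4-6] = +22.2435 N (tension)
  F[5-6] = -60.2964 N (compression)
  Rx@0 = -10.8200 N
  Ry@0 = +114.6165 N
  Ry@6 = +56.0435 N

126.968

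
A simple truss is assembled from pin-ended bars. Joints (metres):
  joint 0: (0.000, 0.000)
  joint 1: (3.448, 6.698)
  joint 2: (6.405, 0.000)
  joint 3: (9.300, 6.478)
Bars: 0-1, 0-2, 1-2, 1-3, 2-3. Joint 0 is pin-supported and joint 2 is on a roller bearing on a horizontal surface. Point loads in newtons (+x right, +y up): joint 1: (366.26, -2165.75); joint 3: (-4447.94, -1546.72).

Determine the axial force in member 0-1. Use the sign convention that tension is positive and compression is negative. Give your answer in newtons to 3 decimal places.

N=4 nodes, M=5 members, R=3 reactions → 2N=8, M+R=8
member 0 (0-1): L=7.5334, (cx,cy)=(0.4577,0.8891)
member 1 (0-2): L=6.4050, (cx,cy)=(1.0000,0.0000)
member 2 (1-2): L=7.3217, (cx,cy)=(0.4039,-0.9148)
member 3 (1-3): L=5.8561, (cx,cy)=(0.9993,-0.0376)
member 4 (2-3): L=7.0955, (cx,cy)=(0.4080,0.9130)
solve A·x = −loads:
  F[0-1] = -4967.1987 N (compression)
  F[0-2] = -1808.2135 N (compression)
  F[1-2] = +2612.0270 N (tension)
  F[1-3] = -3697.2527 N (compression)
  F[2-3] = -1846.2825 N (compression)
  Rx@0 = +4081.6800 N
  Ry@0 = +4416.3800 N
  Ry@2 = -703.9100 N

-4967.199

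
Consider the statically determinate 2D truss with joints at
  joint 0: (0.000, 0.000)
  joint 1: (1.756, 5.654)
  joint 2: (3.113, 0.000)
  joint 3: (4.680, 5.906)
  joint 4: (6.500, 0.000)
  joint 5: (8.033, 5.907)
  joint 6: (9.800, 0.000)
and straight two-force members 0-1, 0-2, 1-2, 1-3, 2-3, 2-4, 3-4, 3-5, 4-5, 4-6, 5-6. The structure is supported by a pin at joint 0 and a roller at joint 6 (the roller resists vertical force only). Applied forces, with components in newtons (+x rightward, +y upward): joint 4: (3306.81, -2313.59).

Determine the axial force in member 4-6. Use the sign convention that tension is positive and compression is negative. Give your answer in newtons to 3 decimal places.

N=7 nodes, M=11 members, R=3 reactions → 2N=14, M+R=14
member 0 (0-1): L=5.9204, (cx,cy)=(0.2966,0.9550)
member 1 (0-2): L=3.1130, (cx,cy)=(1.0000,0.0000)
member 2 (1-2): L=5.8146, (cx,cy)=(0.2334,-0.9724)
member 3 (1-3): L=2.9348, (cx,cy)=(0.9963,0.0859)
member 4 (2-3): L=6.1103, (cx,cy)=(0.2565,0.9666)
member 5 (2-4): L=3.3870, (cx,cy)=(1.0000,0.0000)
member 6 (3-4): L=6.1801, (cx,cy)=(0.2945,-0.9557)
member 7 (3-5): L=3.3530, (cx,cy)=(1.0000,0.0003)
member 8 (4-5): L=6.1027, (cx,cy)=(0.2512,0.9679)
member 9 (4-6): L=3.3000, (cx,cy)=(1.0000,0.0000)
member 10 (5-6): L=6.1656, (cx,cy)=(0.2866,-0.9581)
solve A·x = −loads:
  F[0-1] = -815.7747 N (compression)
  F[0-2] = +3548.7697 N (tension)
  F[1-2] = +763.9434 N (tension)
  F[1-3] = -421.8062 N (compression)
  F[2-3] = -768.5499 N (compression)
  F[2-4] = +3924.1532 N (tension)
  F[3-4] = +814.9510 N (tension)
  F[3-5] = -857.3424 N (compression)
  F[4-5] = +1585.6228 N (tension)
  F[4-6] = +459.0323 N (tension)
  F[5-6] = -1601.7099 N (compression)
  Rx@0 = -3306.8100 N
  Ry@0 = +779.0660 N
  Ry@6 = +1534.5240 N

459.032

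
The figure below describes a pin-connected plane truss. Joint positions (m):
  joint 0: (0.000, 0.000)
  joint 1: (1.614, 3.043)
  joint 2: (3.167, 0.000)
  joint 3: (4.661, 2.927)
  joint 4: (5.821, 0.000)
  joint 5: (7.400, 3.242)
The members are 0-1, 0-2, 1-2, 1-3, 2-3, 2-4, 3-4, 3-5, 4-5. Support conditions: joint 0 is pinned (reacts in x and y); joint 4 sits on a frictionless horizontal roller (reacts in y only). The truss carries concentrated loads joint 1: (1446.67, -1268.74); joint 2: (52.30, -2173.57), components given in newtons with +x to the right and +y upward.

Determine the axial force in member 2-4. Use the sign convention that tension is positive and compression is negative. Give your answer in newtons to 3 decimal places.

N=6 nodes, M=9 members, R=3 reactions → 2N=12, M+R=12
member 0 (0-1): L=3.4445, (cx,cy)=(0.4686,0.8834)
member 1 (0-2): L=3.1670, (cx,cy)=(1.0000,0.0000)
member 2 (1-2): L=3.4164, (cx,cy)=(0.4546,-0.8907)
member 3 (1-3): L=3.0492, (cx,cy)=(0.9993,-0.0380)
member 4 (2-3): L=3.2862, (cx,cy)=(0.4546,0.8907)
member 5 (2-4): L=2.6540, (cx,cy)=(1.0000,0.0000)
member 6 (3-4): L=3.1485, (cx,cy)=(0.3684,-0.9297)
member 7 (3-5): L=2.7571, (cx,cy)=(0.9935,0.1143)
member 8 (4-5): L=3.6061, (cx,cy)=(0.4379,0.8990)
solve A·x = −loads:
  F[0-1] = -1303.6687 N (compression)
  F[0-2] = +2109.8273 N (tension)
  F[1-2] = -44.3239 N (compression)
  F[1-3] = -2038.8546 N (compression)
  F[2-3] = +2484.6634 N (tension)
  F[2-4] = +907.7934 N (tension)
  F[3-4] = -2463.9395 N (compression)
  F[3-5] = -0.0000 N (compression)
  F[4-5] = +0.0000 N (tension)
  Rx@0 = -1498.9700 N
  Ry@0 = +1151.6968 N
  Ry@4 = +2290.6132 N

907.793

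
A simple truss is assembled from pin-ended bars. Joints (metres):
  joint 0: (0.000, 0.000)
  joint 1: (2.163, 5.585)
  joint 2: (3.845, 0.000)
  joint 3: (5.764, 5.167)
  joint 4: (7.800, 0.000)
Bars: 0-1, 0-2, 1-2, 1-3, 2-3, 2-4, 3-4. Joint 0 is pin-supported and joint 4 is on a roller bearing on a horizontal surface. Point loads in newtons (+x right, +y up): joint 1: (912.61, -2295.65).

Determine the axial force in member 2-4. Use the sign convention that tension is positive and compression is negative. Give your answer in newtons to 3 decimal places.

508.332

N=5 nodes, M=7 members, R=3 reactions → 2N=10, M+R=10
member 0 (0-1): L=5.9892, (cx,cy)=(0.3611,0.9325)
member 1 (0-2): L=3.8450, (cx,cy)=(1.0000,0.0000)
member 2 (1-2): L=5.8328, (cx,cy)=(0.2884,-0.9575)
member 3 (1-3): L=3.6252, (cx,cy)=(0.9933,-0.1153)
member 4 (2-3): L=5.5118, (cx,cy)=(0.3482,0.9374)
member 5 (2-4): L=3.9550, (cx,cy)=(1.0000,0.0000)
member 6 (3-4): L=5.5537, (cx,cy)=(0.3666,-0.9304)
solve A·x = −loads:
  F[0-1] = -1078.3781 N (compression)
  F[0-2] = +1302.0648 N (tension)
  F[1-2] = -1232.5276 N (compression)
  F[1-3] = -952.9970 N (compression)
  F[2-3] = +1258.9332 N (tension)
  F[2-4] = +508.3315 N (tension)
  F[3-4] = -1386.5926 N (compression)
  Rx@0 = -912.6100 N
  Ry@0 = +1005.5964 N
  Ry@4 = +1290.0536 N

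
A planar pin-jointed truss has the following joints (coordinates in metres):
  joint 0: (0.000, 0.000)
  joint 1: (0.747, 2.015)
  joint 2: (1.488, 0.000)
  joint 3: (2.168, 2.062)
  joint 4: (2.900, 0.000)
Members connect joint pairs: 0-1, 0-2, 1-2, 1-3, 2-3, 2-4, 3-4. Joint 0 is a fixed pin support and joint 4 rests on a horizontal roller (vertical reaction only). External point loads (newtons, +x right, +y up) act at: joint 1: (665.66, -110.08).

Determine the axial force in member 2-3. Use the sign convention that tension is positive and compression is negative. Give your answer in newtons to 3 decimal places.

N=5 nodes, M=7 members, R=3 reactions → 2N=10, M+R=10
member 0 (0-1): L=2.1490, (cx,cy)=(0.3476,0.9376)
member 1 (0-2): L=1.4880, (cx,cy)=(1.0000,0.0000)
member 2 (1-2): L=2.1469, (cx,cy)=(0.3451,-0.9385)
member 3 (1-3): L=1.4218, (cx,cy)=(0.9995,0.0331)
member 4 (2-3): L=2.1712, (cx,cy)=(0.3132,0.9497)
member 5 (2-4): L=1.4120, (cx,cy)=(1.0000,0.0000)
member 6 (3-4): L=2.1881, (cx,cy)=(0.3345,-0.9424)
solve A·x = −loads:
  F[0-1] = +406.1187 N (tension)
  F[0-2] = +524.4922 N (tension)
  F[1-2] = -534.9897 N (compression)
  F[1-3] = -340.0295 N (compression)
  F[2-3] = +528.7131 N (tension)
  F[2-4] = +174.2579 N (tension)
  F[3-4] = -520.8869 N (compression)
  Rx@0 = -665.6600 N
  Ry@0 = -380.7940 N
  Ry@4 = +490.8740 N

528.713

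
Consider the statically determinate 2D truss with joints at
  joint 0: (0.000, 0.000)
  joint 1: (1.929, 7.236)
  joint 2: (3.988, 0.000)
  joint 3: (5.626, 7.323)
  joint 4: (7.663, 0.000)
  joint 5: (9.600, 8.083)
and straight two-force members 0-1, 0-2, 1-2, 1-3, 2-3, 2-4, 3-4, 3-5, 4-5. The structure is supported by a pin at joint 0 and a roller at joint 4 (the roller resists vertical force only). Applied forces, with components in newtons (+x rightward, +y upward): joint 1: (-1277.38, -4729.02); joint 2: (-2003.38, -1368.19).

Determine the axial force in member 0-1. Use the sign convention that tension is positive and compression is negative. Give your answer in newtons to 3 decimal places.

N=6 nodes, M=9 members, R=3 reactions → 2N=12, M+R=12
member 0 (0-1): L=7.4887, (cx,cy)=(0.2576,0.9663)
member 1 (0-2): L=3.9880, (cx,cy)=(1.0000,0.0000)
member 2 (1-2): L=7.5232, (cx,cy)=(0.2737,-0.9618)
member 3 (1-3): L=3.6980, (cx,cy)=(0.9997,0.0235)
member 4 (2-3): L=7.5040, (cx,cy)=(0.2183,0.9759)
member 5 (2-4): L=3.6750, (cx,cy)=(1.0000,0.0000)
member 6 (3-4): L=7.6010, (cx,cy)=(0.2680,-0.9634)
member 7 (3-5): L=4.0460, (cx,cy)=(0.9822,0.1878)
member 8 (4-5): L=8.3119, (cx,cy)=(0.2330,0.9725)
solve A·x = −loads:
  F[0-1] = -5589.5627 N (compression)
  F[0-2] = -1840.9566 N (compression)
  F[1-2] = +690.0008 N (tension)
  F[1-3] = -351.3637 N (compression)
  F[2-3] = +721.9435 N (tension)
  F[2-4] = +193.6771 N (tension)
  F[3-4] = -722.7030 N (compression)
  F[3-5] = -0.0000 N (compression)
  F[4-5] = -0.0000 N (compression)
  Rx@0 = +3280.7600 N
  Ry@0 = +5400.9423 N
  Ry@4 = +696.2677 N

-5589.563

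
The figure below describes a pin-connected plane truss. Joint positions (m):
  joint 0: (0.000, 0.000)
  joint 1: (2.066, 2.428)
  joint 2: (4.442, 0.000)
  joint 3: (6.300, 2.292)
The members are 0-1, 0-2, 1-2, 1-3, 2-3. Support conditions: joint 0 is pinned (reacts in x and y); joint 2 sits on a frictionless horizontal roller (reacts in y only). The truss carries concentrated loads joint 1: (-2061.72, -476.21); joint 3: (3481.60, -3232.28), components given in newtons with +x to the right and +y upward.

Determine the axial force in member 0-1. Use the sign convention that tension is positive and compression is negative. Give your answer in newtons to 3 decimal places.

N=4 nodes, M=5 members, R=3 reactions → 2N=8, M+R=8
member 0 (0-1): L=3.1880, (cx,cy)=(0.6480,0.7616)
member 1 (0-2): L=4.4420, (cx,cy)=(1.0000,0.0000)
member 2 (1-2): L=3.3971, (cx,cy)=(0.6994,-0.7147)
member 3 (1-3): L=4.2362, (cx,cy)=(0.9995,-0.0321)
member 4 (2-3): L=2.9505, (cx,cy)=(0.6297,0.7768)
solve A·x = −loads:
  F[0-1] = +2319.8412 N (tension)
  F[0-2] = -83.4907 N (compression)
  F[1-2] = -3405.5637 N (compression)
  F[1-3] = +5950.0494 N (tension)
  F[2-3] = -3915.0168 N (compression)
  Rx@0 = -1419.8800 N
  Ry@0 = -1766.7880 N
  Ry@2 = +5475.2780 N

2319.841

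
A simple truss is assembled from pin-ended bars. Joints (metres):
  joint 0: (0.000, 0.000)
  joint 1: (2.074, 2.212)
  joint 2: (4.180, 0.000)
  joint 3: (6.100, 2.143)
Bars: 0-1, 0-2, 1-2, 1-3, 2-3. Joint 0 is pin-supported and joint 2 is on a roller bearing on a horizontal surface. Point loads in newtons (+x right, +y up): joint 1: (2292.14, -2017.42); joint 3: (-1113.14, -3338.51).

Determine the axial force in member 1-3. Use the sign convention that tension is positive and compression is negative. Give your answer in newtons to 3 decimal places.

N=4 nodes, M=5 members, R=3 reactions → 2N=8, M+R=8
member 0 (0-1): L=3.0322, (cx,cy)=(0.6840,0.7295)
member 1 (0-2): L=4.1800, (cx,cy)=(1.0000,0.0000)
member 2 (1-2): L=3.0542, (cx,cy)=(0.6895,-0.7242)
member 3 (1-3): L=4.0266, (cx,cy)=(0.9999,-0.0171)
member 4 (2-3): L=2.8773, (cx,cy)=(0.6673,0.7448)
solve A·x = −loads:
  F[0-1] = +1589.2230 N (tension)
  F[0-2] = +91.9953 N (tension)
  F[1-2] = -4430.0510 N (compression)
  F[1-3] = +1849.8368 N (tension)
  F[2-3] = -4439.8898 N (compression)
  Rx@0 = -1179.0000 N
  Ry@0 = -1159.3319 N
  Ry@2 = +6515.2619 N

1849.837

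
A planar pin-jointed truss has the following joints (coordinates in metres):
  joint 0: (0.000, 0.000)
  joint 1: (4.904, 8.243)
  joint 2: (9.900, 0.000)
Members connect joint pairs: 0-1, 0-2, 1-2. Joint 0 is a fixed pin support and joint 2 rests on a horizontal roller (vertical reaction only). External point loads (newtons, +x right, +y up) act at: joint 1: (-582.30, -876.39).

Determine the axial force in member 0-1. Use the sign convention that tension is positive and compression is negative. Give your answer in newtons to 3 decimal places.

N=3 nodes, M=3 members, R=3 reactions → 2N=6, M+R=6
member 0 (0-1): L=9.5915, (cx,cy)=(0.5113,0.8594)
member 1 (0-2): L=9.9000, (cx,cy)=(1.0000,0.0000)
member 2 (1-2): L=9.6388, (cx,cy)=(0.5183,-0.8552)
solve A·x = −loads:
  F[0-1] = -1078.7701 N (compression)
  F[0-2] = -30.7381 N (compression)
  F[1-2] = +59.3033 N (tension)
  Rx@0 = +582.3000 N
  Ry@0 = +927.1054 N
  Ry@2 = -50.7154 N

-1078.770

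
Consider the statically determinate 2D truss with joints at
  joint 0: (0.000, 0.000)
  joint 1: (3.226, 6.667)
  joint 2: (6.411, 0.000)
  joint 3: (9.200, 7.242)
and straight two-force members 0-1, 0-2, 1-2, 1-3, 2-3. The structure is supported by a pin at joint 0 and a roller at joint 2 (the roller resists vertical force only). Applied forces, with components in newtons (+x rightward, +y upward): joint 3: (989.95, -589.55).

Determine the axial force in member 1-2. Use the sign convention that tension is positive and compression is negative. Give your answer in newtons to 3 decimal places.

-1388.747

N=4 nodes, M=5 members, R=3 reactions → 2N=8, M+R=8
member 0 (0-1): L=7.4065, (cx,cy)=(0.4356,0.9002)
member 1 (0-2): L=6.4110, (cx,cy)=(1.0000,0.0000)
member 2 (1-2): L=7.3887, (cx,cy)=(0.4311,-0.9023)
member 3 (1-3): L=6.0016, (cx,cy)=(0.9954,0.0958)
member 4 (2-3): L=7.7605, (cx,cy)=(0.3594,0.9332)
solve A·x = −loads:
  F[0-1] = +1527.2241 N (tension)
  F[0-2] = +324.7455 N (tension)
  F[1-2] = -1388.7471 N (compression)
  F[1-3] = +1269.6824 N (tension)
  F[2-3] = -762.1125 N (compression)
  Rx@0 = -989.9500 N
  Ry@0 = -1374.7423 N
  Ry@2 = +1964.2923 N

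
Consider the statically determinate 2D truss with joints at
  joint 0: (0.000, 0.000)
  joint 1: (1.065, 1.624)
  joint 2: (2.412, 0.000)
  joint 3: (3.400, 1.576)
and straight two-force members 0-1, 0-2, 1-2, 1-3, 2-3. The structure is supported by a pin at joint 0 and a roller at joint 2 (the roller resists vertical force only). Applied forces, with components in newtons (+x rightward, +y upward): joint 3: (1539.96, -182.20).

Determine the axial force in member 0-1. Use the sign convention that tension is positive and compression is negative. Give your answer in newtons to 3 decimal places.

1292.525

N=4 nodes, M=5 members, R=3 reactions → 2N=8, M+R=8
member 0 (0-1): L=1.9421, (cx,cy)=(0.5484,0.8362)
member 1 (0-2): L=2.4120, (cx,cy)=(1.0000,0.0000)
member 2 (1-2): L=2.1099, (cx,cy)=(0.6384,-0.7697)
member 3 (1-3): L=2.3355, (cx,cy)=(0.9998,-0.0206)
member 4 (2-3): L=1.8601, (cx,cy)=(0.5312,0.8473)
solve A·x = −loads:
  F[0-1] = +1292.5251 N (tension)
  F[0-2] = +831.1567 N (tension)
  F[1-2] = -1447.8633 N (compression)
  F[1-3] = +1633.4805 N (tension)
  F[2-3] = -175.4194 N (compression)
  Rx@0 = -1539.9600 N
  Ry@0 = -1080.8419 N
  Ry@2 = +1263.0419 N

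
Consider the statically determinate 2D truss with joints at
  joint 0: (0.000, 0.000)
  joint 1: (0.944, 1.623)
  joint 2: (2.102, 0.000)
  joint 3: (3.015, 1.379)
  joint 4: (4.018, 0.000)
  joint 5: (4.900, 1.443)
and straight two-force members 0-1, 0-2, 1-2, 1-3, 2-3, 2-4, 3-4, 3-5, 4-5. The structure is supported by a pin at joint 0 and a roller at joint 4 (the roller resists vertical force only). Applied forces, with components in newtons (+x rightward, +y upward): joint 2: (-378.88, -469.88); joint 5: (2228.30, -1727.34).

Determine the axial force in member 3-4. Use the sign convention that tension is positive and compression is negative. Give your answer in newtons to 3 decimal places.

N=6 nodes, M=9 members, R=3 reactions → 2N=12, M+R=12
member 0 (0-1): L=1.8776, (cx,cy)=(0.5028,0.8644)
member 1 (0-2): L=2.1020, (cx,cy)=(1.0000,0.0000)
member 2 (1-2): L=1.9938, (cx,cy)=(0.5808,-0.8140)
member 3 (1-3): L=2.0853, (cx,cy)=(0.9931,-0.1170)
member 4 (2-3): L=1.6538, (cx,cy)=(0.5520,0.8338)
member 5 (2-4): L=1.9160, (cx,cy)=(1.0000,0.0000)
member 6 (3-4): L=1.7052, (cx,cy)=(0.5882,-0.8087)
member 7 (3-5): L=1.8861, (cx,cy)=(0.9994,0.0339)
member 8 (4-5): L=1.6912, (cx,cy)=(0.5215,0.8532)
solve A·x = −loads:
  F[0-1] = +1105.2160 N (tension)
  F[0-2] = +1293.7419 N (tension)
  F[1-2] = -1369.1292 N (compression)
  F[1-3] = +1360.2270 N (tension)
  F[2-3] = +1900.1896 N (tension)
  F[2-4] = -171.5760 N (compression)
  F[3-4] = -1621.5694 N (compression)
  F[3-5] = +3355.6262 N (tension)
  F[4-5] = -2157.9038 N (compression)
  Rx@0 = -1849.4200 N
  Ry@0 = -955.3660 N
  Ry@4 = +3152.5860 N

-1621.569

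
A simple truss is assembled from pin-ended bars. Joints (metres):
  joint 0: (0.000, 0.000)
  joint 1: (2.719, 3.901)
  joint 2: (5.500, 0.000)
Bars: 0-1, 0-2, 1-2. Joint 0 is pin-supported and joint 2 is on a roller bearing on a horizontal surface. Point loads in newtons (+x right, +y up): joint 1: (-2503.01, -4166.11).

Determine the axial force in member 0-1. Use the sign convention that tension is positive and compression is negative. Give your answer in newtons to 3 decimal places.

-4731.739

N=3 nodes, M=3 members, R=3 reactions → 2N=6, M+R=6
member 0 (0-1): L=4.7551, (cx,cy)=(0.5718,0.8204)
member 1 (0-2): L=5.5000, (cx,cy)=(1.0000,0.0000)
member 2 (1-2): L=4.7908, (cx,cy)=(0.5805,-0.8143)
solve A·x = −loads:
  F[0-1] = -4731.7390 N (compression)
  F[0-2] = +202.6448 N (tension)
  F[1-2] = -349.0941 N (compression)
  Rx@0 = +2503.0100 N
  Ry@0 = +3881.8534 N
  Ry@2 = +284.2566 N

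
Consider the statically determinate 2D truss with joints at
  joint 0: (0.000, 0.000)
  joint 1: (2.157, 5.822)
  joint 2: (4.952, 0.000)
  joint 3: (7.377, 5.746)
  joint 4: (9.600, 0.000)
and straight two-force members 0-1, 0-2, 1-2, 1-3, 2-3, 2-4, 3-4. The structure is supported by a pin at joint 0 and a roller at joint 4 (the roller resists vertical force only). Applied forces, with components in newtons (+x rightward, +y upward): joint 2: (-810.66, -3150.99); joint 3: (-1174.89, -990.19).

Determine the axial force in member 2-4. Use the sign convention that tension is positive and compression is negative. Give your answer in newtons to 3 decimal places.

651.140

N=5 nodes, M=7 members, R=3 reactions → 2N=10, M+R=10
member 0 (0-1): L=6.2087, (cx,cy)=(0.3474,0.9377)
member 1 (0-2): L=4.9520, (cx,cy)=(1.0000,0.0000)
member 2 (1-2): L=6.4582, (cx,cy)=(0.4328,-0.9015)
member 3 (1-3): L=5.2206, (cx,cy)=(0.9999,-0.0146)
member 4 (2-3): L=6.2368, (cx,cy)=(0.3888,0.9213)
member 5 (2-4): L=4.6480, (cx,cy)=(1.0000,0.0000)
member 6 (3-4): L=6.1610, (cx,cy)=(0.3608,-0.9326)
solve A·x = −loads:
  F[0-1] = -2621.3979 N (compression)
  F[0-2] = -1074.8396 N (compression)
  F[1-2] = +2760.7104 N (tension)
  F[1-3] = -2105.7316 N (compression)
  F[2-3] = +718.7784 N (tension)
  F[2-4] = +651.1402 N (tension)
  F[3-4] = -1804.6298 N (compression)
  Rx@0 = +1985.5500 N
  Ry@0 = +2458.1158 N
  Ry@4 = +1683.0642 N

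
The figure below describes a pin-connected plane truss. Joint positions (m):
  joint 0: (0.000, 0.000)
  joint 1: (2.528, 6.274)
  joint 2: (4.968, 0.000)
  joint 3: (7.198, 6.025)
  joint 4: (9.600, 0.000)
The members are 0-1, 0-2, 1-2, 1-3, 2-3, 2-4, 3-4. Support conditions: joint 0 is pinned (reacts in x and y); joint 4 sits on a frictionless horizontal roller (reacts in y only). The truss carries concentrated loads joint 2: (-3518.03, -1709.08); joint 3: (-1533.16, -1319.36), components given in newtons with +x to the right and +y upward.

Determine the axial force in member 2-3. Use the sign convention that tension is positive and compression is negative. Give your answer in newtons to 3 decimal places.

N=5 nodes, M=7 members, R=3 reactions → 2N=10, M+R=10
member 0 (0-1): L=6.7642, (cx,cy)=(0.3737,0.9275)
member 1 (0-2): L=4.9680, (cx,cy)=(1.0000,0.0000)
member 2 (1-2): L=6.7318, (cx,cy)=(0.3625,-0.9320)
member 3 (1-3): L=4.6766, (cx,cy)=(0.9986,-0.0532)
member 4 (2-3): L=6.4244, (cx,cy)=(0.3471,0.9378)
member 5 (2-4): L=4.6320, (cx,cy)=(1.0000,0.0000)
member 6 (3-4): L=6.4862, (cx,cy)=(0.3703,-0.9289)
solve A·x = −loads:
  F[0-1] = -2282.3526 N (compression)
  F[0-2] = -4198.1961 N (compression)
  F[1-2] = +2369.3528 N (tension)
  F[1-3] = -1714.2225 N (compression)
  F[2-3] = -532.2478 N (compression)
  F[2-4] = +363.3803 N (tension)
  F[3-4] = -981.2413 N (compression)
  Rx@0 = +5051.1900 N
  Ry@0 = +2116.9636 N
  Ry@4 = +911.4764 N

-532.248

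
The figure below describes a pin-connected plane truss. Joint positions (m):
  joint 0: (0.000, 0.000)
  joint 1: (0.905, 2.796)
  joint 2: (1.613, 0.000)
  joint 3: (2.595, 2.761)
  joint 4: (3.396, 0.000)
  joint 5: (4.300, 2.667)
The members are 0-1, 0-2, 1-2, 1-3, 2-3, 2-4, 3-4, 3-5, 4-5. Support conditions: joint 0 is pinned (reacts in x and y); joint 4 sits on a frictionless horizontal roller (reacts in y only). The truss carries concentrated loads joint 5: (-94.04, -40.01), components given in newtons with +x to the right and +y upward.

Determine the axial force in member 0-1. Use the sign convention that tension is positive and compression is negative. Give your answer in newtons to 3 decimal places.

-66.431

N=6 nodes, M=9 members, R=3 reactions → 2N=12, M+R=12
member 0 (0-1): L=2.9388, (cx,cy)=(0.3079,0.9514)
member 1 (0-2): L=1.6130, (cx,cy)=(1.0000,0.0000)
member 2 (1-2): L=2.8842, (cx,cy)=(0.2455,-0.9694)
member 3 (1-3): L=1.6904, (cx,cy)=(0.9998,-0.0207)
member 4 (2-3): L=2.9304, (cx,cy)=(0.3351,0.9422)
member 5 (2-4): L=1.7830, (cx,cy)=(1.0000,0.0000)
member 6 (3-4): L=2.8748, (cx,cy)=(0.2786,-0.9604)
member 7 (3-5): L=1.7076, (cx,cy)=(0.9985,-0.0550)
member 8 (4-5): L=2.8160, (cx,cy)=(0.3210,0.9471)
solve A·x = −loads:
  F[0-1] = -66.4308 N (compression)
  F[0-2] = -73.5828 N (compression)
  F[1-2] = +65.9803 N (tension)
  F[1-3] = -36.6613 N (compression)
  F[2-3] = -67.8867 N (compression)
  F[2-4] = -34.6374 N (compression)
  F[3-4] = +70.3436 N (tension)
  F[3-5] = -79.1219 N (compression)
  F[4-5] = -46.8449 N (compression)
  Rx@0 = +94.0400 N
  Ry@0 = +63.2025 N
  Ry@4 = -23.1925 N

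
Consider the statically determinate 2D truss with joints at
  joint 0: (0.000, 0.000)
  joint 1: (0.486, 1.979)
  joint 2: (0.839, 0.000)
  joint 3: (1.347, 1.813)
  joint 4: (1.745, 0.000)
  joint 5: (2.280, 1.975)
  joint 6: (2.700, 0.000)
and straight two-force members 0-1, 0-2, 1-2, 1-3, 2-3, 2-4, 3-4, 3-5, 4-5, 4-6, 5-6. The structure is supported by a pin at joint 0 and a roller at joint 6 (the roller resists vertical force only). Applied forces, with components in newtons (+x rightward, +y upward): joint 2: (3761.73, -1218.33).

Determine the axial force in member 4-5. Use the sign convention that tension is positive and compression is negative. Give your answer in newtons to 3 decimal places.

N=7 nodes, M=11 members, R=3 reactions → 2N=14, M+R=14
member 0 (0-1): L=2.0378, (cx,cy)=(0.2385,0.9711)
member 1 (0-2): L=0.8390, (cx,cy)=(1.0000,0.0000)
member 2 (1-2): L=2.0102, (cx,cy)=(0.1756,-0.9845)
member 3 (1-3): L=0.8769, (cx,cy)=(0.9819,-0.1893)
member 4 (2-3): L=1.8828, (cx,cy)=(0.2698,0.9629)
member 5 (2-4): L=0.9060, (cx,cy)=(1.0000,0.0000)
member 6 (3-4): L=1.8562, (cx,cy)=(0.2144,-0.9767)
member 7 (3-5): L=0.9470, (cx,cy)=(0.9853,0.1711)
member 8 (4-5): L=2.0462, (cx,cy)=(0.2615,0.9652)
member 9 (4-6): L=0.9550, (cx,cy)=(1.0000,0.0000)
member 10 (5-6): L=2.0192, (cx,cy)=(0.2080,-0.9781)
solve A·x = −loads:
  F[0-1] = -864.6966 N (compression)
  F[0-2] = +3967.9534 N (tension)
  F[1-2] = +925.2048 N (tension)
  F[1-3] = -375.4804 N (compression)
  F[2-3] = +319.3447 N (tension)
  F[2-4] = +282.5291 N (tension)
  F[3-4] = -421.7486 N (compression)
  F[3-5] = -194.9720 N (compression)
  F[4-5] = +426.7857 N (tension)
  F[4-6] = +80.5092 N (tension)
  F[5-6] = -387.0506 N (compression)
  Rx@0 = -3761.7300 N
  Ry@0 = +839.7452 N
  Ry@6 = +378.5848 N

426.786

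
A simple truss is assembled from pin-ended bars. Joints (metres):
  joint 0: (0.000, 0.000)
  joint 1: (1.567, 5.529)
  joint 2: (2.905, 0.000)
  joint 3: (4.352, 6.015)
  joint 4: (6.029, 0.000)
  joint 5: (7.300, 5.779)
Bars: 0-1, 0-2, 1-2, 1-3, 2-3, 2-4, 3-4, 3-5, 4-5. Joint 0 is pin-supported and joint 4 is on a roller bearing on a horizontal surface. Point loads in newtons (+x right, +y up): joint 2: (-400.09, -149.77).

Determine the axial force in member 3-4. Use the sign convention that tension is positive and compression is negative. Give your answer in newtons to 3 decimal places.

-74.917

N=6 nodes, M=9 members, R=3 reactions → 2N=12, M+R=12
member 0 (0-1): L=5.7468, (cx,cy)=(0.2727,0.9621)
member 1 (0-2): L=2.9050, (cx,cy)=(1.0000,0.0000)
member 2 (1-2): L=5.6886, (cx,cy)=(0.2352,-0.9719)
member 3 (1-3): L=2.8271, (cx,cy)=(0.9851,0.1719)
member 4 (2-3): L=6.1866, (cx,cy)=(0.2339,0.9723)
member 5 (2-4): L=3.1240, (cx,cy)=(1.0000,0.0000)
member 6 (3-4): L=6.2444, (cx,cy)=(0.2686,-0.9633)
member 7 (3-5): L=2.9574, (cx,cy)=(0.9968,-0.0798)
member 8 (4-5): L=5.9171, (cx,cy)=(0.2148,0.9767)
solve A·x = −loads:
  F[0-1] = -80.6617 N (compression)
  F[0-2] = -378.0956 N (compression)
  F[1-2] = +72.8210 N (tension)
  F[1-3] = -39.7137 N (compression)
  F[2-3] = +81.2455 N (tension)
  F[2-4] = +20.1198 N (tension)
  F[3-4] = -74.9171 N (compression)
  F[3-5] = -0.0000 N (compression)
  F[4-5] = +0.0000 N (tension)
  Rx@0 = +400.0900 N
  Ry@0 = +77.6052 N
  Ry@4 = +72.1648 N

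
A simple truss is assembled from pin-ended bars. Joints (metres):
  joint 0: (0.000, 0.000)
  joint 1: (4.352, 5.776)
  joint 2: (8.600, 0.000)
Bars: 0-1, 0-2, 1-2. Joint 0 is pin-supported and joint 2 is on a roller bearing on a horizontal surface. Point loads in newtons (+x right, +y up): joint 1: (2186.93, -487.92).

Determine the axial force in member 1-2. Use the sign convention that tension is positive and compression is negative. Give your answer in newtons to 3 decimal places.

N=3 nodes, M=3 members, R=3 reactions → 2N=6, M+R=6
member 0 (0-1): L=7.2320, (cx,cy)=(0.6018,0.7987)
member 1 (0-2): L=8.6000, (cx,cy)=(1.0000,0.0000)
member 2 (1-2): L=7.1699, (cx,cy)=(0.5925,-0.8056)
solve A·x = −loads:
  F[0-1] = +1537.2964 N (tension)
  F[0-2] = +1261.8336 N (tension)
  F[1-2] = -2129.7644 N (compression)
  Rx@0 = -2186.9300 N
  Ry@0 = -1227.7934 N
  Ry@2 = +1715.7134 N

-2129.764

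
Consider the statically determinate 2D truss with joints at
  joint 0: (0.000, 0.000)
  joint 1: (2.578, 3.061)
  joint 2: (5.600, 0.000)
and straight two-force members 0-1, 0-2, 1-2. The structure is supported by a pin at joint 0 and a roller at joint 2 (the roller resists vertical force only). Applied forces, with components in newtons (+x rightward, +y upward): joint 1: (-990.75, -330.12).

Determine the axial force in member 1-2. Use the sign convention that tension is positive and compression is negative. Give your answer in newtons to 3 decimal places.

547.448

N=3 nodes, M=3 members, R=3 reactions → 2N=6, M+R=6
member 0 (0-1): L=4.0020, (cx,cy)=(0.6442,0.7649)
member 1 (0-2): L=5.6000, (cx,cy)=(1.0000,0.0000)
member 2 (1-2): L=4.3014, (cx,cy)=(0.7026,-0.7116)
solve A·x = −loads:
  F[0-1] = -940.9387 N (compression)
  F[0-2] = -384.6143 N (compression)
  F[1-2] = +547.4479 N (tension)
  Rx@0 = +990.7500 N
  Ry@0 = +719.6979 N
  Ry@2 = -389.5779 N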